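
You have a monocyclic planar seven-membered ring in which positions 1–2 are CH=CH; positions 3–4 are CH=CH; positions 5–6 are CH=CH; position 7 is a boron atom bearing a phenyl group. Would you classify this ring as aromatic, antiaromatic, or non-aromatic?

Aromatic

Every ring atom contributes a p orbital perpendicular to the ring (each doubly-bonded ring atom is sp² with one p-orbital electron; the boron has an empty p orbital), so the π system is cyclic and fully conjugated.
Tallying contributions gives 3 × 2 = 6 from the double-bond units + 0 from the B(phenyl) atom = 6.
With 6 π electrons (n = 1), the Hückel 4n+2 condition holds.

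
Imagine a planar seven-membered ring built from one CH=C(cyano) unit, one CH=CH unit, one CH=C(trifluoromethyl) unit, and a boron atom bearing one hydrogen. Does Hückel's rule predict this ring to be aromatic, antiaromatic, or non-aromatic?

Aromatic

Check conjugation: the double-bond atoms are sp², each contributing one p electron; the boron has an empty p orbital — every position has a p orbital, so the cyclic π system is continuous.
Tallying contributions gives 3 × 2 = 6 from the double-bond units + 0 from the BH atom = 6.
Since 6 = 4·1 + 2, the ring meets the 4n+2 criterion.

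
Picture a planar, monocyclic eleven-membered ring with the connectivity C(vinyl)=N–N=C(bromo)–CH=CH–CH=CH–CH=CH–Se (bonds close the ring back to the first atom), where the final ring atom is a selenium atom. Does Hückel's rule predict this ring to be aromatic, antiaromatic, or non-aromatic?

All ring atoms are sp² and supply a p orbital to the ring (each doubly-bonded ring atom is sp² with one p-orbital electron; the doubly-bonded nitrogens are pyridine-type — their lone pairs lie in the ring plane, leaving one electron in the p orbital; the selenium donates one lone pair from its p orbital); the conjugation is uninterrupted.
π-electron count: 5 × 2 = 10 from the double-bond units + 2 from the Se atom = 12.
With 12 = 4·3 π electrons, Hückel's rule classifies the planar ring as antiaromatic.

Antiaromatic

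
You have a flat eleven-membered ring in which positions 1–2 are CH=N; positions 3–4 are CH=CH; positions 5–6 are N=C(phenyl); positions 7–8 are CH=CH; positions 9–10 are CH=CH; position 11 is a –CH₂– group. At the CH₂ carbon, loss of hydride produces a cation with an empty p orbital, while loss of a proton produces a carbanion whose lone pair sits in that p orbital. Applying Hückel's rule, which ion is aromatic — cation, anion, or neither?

In both ions every ring atom is sp² and contributes a p orbital, so both rings are fully conjugated.
Cation: 5 × 2 + 0 = 10 π electrons → 4(2)+2, aromatic.
Anion: 5 × 2 + 2 = 12 π electrons → 4(3), antiaromatic.

The cation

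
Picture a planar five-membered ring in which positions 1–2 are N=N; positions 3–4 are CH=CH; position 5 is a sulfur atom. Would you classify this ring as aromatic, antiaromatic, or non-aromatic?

Every ring atom contributes a p orbital perpendicular to the ring (the double-bond atoms are sp², each contributing one p electron; each =N– nitrogen is pyridine-type (lone pair in the sp² plane, one electron in the p orbital); the sulfur donates one lone pair from its p orbital), so the π system is cyclic and fully conjugated.
π-electron count: 2 × 2 = 4 from the double-bond units + 2 from the S atom = 6.
6 = 4(1) + 2, which satisfies Hückel's 4n+2 rule.

Aromatic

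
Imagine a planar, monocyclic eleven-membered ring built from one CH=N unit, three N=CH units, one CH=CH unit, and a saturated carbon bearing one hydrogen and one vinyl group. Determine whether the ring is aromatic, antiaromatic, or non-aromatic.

Non-aromatic

The CH(vinyl) carbon is saturated: that saturated carbon is sp³ and has no p orbital in the ring π system. Conjugation is not continuous around the ring.
A ring that is not fully conjugated cannot be aromatic or antiaromatic regardless of its π-electron count.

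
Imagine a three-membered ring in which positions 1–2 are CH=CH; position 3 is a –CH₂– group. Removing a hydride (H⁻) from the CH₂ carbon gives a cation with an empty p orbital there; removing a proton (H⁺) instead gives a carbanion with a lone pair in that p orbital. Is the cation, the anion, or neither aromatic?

In both ions every ring atom is sp² and contributes a p orbital, so both rings are fully conjugated.
Cation: 1 × 2 + 0 = 2 π electrons → 4(0)+2, aromatic.
Anion: 1 × 2 + 2 = 4 π electrons → 4(1), antiaromatic.

The cation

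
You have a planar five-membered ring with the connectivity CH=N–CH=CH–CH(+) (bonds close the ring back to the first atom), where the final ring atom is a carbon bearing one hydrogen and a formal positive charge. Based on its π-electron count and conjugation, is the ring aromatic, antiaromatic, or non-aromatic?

The p orbitals form a continuous loop: every atom in a ring double bond is sp² and brings one electron to the p orbital; each =N– nitrogen is pyridine-type (lone pair in the sp² plane, one electron in the p orbital); the carbocation has an empty p orbital. The ring is fully conjugated.
Adding the contributions, 2 × 2 = 4 from the double-bond units + 0 from the CH(+) atom = 4.
4 is a 4n count (n = 1), so the planar conjugated ring is antiaromatic.

Antiaromatic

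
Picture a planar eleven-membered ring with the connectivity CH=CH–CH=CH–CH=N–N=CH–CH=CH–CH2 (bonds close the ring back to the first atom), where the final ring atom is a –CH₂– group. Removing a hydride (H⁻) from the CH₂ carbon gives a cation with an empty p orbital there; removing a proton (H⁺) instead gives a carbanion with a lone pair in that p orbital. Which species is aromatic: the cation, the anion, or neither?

Both ions have a continuous loop of p orbitals — each ring atom is sp².
Cation: 5 × 2 + 0 = 10 π electrons → 4(2)+2, aromatic.
Anion: 5 × 2 + 2 = 12 π electrons → 4(3), antiaromatic.

The cation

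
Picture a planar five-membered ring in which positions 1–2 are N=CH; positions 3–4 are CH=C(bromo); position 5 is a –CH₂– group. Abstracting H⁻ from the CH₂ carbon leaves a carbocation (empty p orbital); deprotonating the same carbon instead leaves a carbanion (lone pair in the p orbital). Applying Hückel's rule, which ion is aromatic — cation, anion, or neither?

The anion

Once that carbon is sp², every ring atom has a p orbital and both ions are fully conjugated.
Cation: 2 × 2 + 0 = 4 π electrons → 4(1), antiaromatic.
Anion: 2 × 2 + 2 = 6 π electrons → 4(1)+2, aromatic.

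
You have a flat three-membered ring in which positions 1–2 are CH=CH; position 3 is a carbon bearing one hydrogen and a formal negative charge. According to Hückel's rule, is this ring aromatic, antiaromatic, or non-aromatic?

Antiaromatic

Check conjugation: the double-bond atoms are sp², each contributing one p electron; the carbanion's lone pair occupies the p orbital — every position has a p orbital, so the cyclic π system is continuous.
π-electron count: 1 × 2 = 2 from the double-bond unit + 2 from the CH(-) atom = 4.
4 is a 4n count (n = 1), so the planar conjugated ring is antiaromatic.
This is the cyclopropenyl anion.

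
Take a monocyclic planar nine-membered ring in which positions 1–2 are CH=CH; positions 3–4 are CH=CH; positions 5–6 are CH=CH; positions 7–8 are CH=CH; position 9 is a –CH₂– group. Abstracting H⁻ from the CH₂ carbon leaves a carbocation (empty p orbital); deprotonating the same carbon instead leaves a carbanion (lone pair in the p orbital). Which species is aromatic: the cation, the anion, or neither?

Both ions have a continuous loop of p orbitals — each ring atom is sp².
Cation: 4 × 2 + 0 = 8 π electrons → 4(2), antiaromatic.
Anion: 4 × 2 + 2 = 10 π electrons → 4(2)+2, aromatic.

The anion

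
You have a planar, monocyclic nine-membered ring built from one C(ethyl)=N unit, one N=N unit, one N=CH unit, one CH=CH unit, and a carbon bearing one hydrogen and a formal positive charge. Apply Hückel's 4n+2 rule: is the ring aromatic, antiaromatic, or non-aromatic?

Every ring atom contributes a p orbital perpendicular to the ring (each doubly-bonded ring atom is sp² with one p-orbital electron; the doubly-bonded nitrogens are pyridine-type — their lone pairs lie in the ring plane, leaving one electron in the p orbital; the carbocation has an empty p orbital), so the π system is cyclic and fully conjugated.
Tallying contributions gives 4 × 2 = 8 from the double-bond units + 0 from the CH(+) atom = 8.
A 4n π count (8, n = 2) in a planar conjugated ring means antiaromatic.

Antiaromatic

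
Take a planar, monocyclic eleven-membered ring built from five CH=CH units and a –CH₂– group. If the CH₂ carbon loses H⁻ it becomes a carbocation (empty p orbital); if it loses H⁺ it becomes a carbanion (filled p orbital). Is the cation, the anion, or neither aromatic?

In either ion the ring is fully conjugated: every atom, including the new sp² carbon, supplies a p orbital.
Cation: 5 × 2 + 0 = 10 π electrons → 4(2)+2, aromatic.
Anion: 5 × 2 + 2 = 12 π electrons → 4(3), antiaromatic.

The cation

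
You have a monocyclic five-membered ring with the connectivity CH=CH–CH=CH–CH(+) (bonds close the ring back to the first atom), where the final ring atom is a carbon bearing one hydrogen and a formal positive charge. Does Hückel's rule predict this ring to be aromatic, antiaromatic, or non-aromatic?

The p orbitals form a continuous loop: the double-bond atoms are sp², each contributing one p electron; the carbocation has an empty p orbital. The ring is fully conjugated.
π-electron count: 2 × 2 = 4 from the double-bond units + 0 from the CH(+) atom = 4.
4 is a 4n count (n = 1), so the planar conjugated ring is antiaromatic.
This is the cyclopentadienyl cation.

Antiaromatic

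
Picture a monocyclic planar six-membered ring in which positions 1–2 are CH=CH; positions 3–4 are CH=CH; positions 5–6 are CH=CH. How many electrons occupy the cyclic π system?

Check conjugation: each doubly-bonded ring atom is sp² with one p-orbital electron — every position has a p orbital, so the cyclic π system is continuous.
Tallying contributions gives 3 × 2 = 6 from the 3 double-bond units.
(The species described is benzene.)

6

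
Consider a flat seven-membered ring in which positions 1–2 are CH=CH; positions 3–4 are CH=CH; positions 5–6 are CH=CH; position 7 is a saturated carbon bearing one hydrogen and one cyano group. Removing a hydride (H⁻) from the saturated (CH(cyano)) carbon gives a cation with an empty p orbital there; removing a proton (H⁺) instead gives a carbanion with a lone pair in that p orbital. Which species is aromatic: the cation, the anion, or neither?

The cation

Once that carbon is sp², every ring atom has a p orbital and both ions are fully conjugated.
Cation: 3 × 2 + 0 = 6 π electrons → 4(1)+2, aromatic.
Anion: 3 × 2 + 2 = 8 π electrons → 4(2), antiaromatic.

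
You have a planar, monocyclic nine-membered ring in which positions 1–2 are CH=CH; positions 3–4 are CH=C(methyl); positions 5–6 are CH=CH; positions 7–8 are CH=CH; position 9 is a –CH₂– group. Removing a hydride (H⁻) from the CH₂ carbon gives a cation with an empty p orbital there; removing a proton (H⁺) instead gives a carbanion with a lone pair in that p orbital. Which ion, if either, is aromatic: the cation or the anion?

Both ions have a continuous loop of p orbitals — each ring atom is sp².
Cation: 4 × 2 + 0 = 8 π electrons → 4(2), antiaromatic.
Anion: 4 × 2 + 2 = 10 π electrons → 4(2)+2, aromatic.

The anion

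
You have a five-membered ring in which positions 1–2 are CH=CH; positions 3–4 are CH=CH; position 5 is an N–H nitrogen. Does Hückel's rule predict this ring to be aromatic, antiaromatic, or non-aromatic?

Aromatic

Check conjugation: each doubly-bonded ring atom is sp² with one p-orbital electron; the pyrrole-type nitrogen donates its lone pair from the p orbital — every position has a p orbital, so the cyclic π system is continuous.
Adding the contributions, 2 × 2 = 4 from the double-bond units + 2 from the NH atom = 6.
With 6 π electrons (n = 1), the Hückel 4n+2 condition holds.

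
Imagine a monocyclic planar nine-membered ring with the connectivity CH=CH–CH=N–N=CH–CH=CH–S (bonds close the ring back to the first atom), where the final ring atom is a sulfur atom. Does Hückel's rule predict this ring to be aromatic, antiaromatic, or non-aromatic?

Aromatic

The p orbitals form a continuous loop: the double-bond atoms are sp², each contributing one p electron; the doubly-bonded nitrogens are pyridine-type — their lone pairs lie in the ring plane, leaving one electron in the p orbital; the sulfur donates one lone pair from its p orbital. The ring is fully conjugated.
π-electron count: 4 × 2 = 8 from the double-bond units + 2 from the S atom = 10.
10 = 4(2) + 2, which satisfies Hückel's 4n+2 rule.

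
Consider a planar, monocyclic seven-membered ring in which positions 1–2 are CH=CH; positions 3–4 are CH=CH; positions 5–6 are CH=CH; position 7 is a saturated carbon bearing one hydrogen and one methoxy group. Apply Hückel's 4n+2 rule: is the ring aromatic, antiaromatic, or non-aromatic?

The CH(methoxy) position has four σ bonds — that saturated carbon is sp³ and has no p orbital in the ring π system — so the cyclic conjugation is interrupted.
A ring that is not fully conjugated cannot be aromatic or antiaromatic regardless of its π-electron count.

Non-aromatic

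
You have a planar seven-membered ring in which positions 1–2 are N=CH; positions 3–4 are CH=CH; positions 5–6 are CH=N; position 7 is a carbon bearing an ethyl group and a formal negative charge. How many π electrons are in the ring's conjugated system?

Check conjugation: every atom in a ring double bond is sp² and brings one electron to the p orbital; each sp² =N– keeps its lone pair in-plane and puts one electron into the π system; the carbanion's lone pair occupies the p orbital — every position has a p orbital, so the cyclic π system is continuous.
π-electron count: 3 × 2 = 6 from the double-bond units + 2 from the C(ethyl)(-) atom = 8.

8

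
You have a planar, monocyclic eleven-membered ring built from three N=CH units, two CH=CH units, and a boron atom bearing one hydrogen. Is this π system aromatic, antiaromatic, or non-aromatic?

Aromatic

Check conjugation: every atom in a ring double bond is sp² and brings one electron to the p orbital; each sp² =N– keeps its lone pair in-plane and puts one electron into the π system; the boron has an empty p orbital — every position has a p orbital, so the cyclic π system is continuous.
Counting π electrons: 5 × 2 = 10 from the double-bond units + 0 from the BH atom = 10.
10 = 4(2) + 2, which satisfies Hückel's 4n+2 rule.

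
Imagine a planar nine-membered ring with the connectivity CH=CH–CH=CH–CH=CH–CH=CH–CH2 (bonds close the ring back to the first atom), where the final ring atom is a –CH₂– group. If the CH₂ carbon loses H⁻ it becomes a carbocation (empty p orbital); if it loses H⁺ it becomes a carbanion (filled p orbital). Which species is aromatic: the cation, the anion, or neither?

In either ion the ring is fully conjugated: every atom, including the new sp² carbon, supplies a p orbital.
Cation: 4 × 2 + 0 = 8 π electrons → 4(2), antiaromatic.
Anion: 4 × 2 + 2 = 10 π electrons → 4(2)+2, aromatic.

The anion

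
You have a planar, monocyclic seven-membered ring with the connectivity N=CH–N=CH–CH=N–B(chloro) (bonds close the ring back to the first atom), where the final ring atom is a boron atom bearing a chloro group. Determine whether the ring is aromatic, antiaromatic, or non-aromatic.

Check conjugation: each doubly-bonded ring atom is sp² with one p-orbital electron; each =N– nitrogen is pyridine-type (lone pair in the sp² plane, one electron in the p orbital); the boron has an empty p orbital — every position has a p orbital, so the cyclic π system is continuous.
Tallying contributions gives 3 × 2 = 6 from the double-bond units + 0 from the B(chloro) atom = 6.
Since 6 = 4·1 + 2, the ring meets the 4n+2 criterion.

Aromatic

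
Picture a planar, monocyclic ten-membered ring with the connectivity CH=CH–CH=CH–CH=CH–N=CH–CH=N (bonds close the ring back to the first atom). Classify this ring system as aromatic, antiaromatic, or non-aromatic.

All ring atoms are sp² and supply a p orbital to the ring (each doubly-bonded ring atom is sp² with one p-orbital electron; each =N– nitrogen is pyridine-type (lone pair in the sp² plane, one electron in the p orbital)); the conjugation is uninterrupted.
Adding the contributions, 5 × 2 = 10 from the 5 double-bond units.
10 = 4(2) + 2, which satisfies Hückel's 4n+2 rule.

Aromatic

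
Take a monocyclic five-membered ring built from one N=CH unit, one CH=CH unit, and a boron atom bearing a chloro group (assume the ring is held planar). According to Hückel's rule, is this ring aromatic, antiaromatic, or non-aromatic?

Antiaromatic

Check conjugation: the double-bond atoms are sp², each contributing one p electron; each =N– nitrogen is pyridine-type (lone pair in the sp² plane, one electron in the p orbital); the boron has an empty p orbital — every position has a p orbital, so the cyclic π system is continuous.
Adding the contributions, 2 × 2 = 4 from the double-bond units + 0 from the B(chloro) atom = 4.
4 = 4(1); a planar, fully conjugated 4n system is antiaromatic.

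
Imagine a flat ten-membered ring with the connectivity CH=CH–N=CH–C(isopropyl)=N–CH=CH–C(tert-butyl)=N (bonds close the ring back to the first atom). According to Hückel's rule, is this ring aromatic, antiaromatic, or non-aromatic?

Aromatic

All ring atoms are sp² and supply a p orbital to the ring (each doubly-bonded ring atom is sp² with one p-orbital electron; each sp² =N– keeps its lone pair in-plane and puts one electron into the π system); the conjugation is uninterrupted.
Adding the contributions, 5 × 2 = 10 from the 5 double-bond units.
10 = 4(2) + 2, which satisfies Hückel's 4n+2 rule.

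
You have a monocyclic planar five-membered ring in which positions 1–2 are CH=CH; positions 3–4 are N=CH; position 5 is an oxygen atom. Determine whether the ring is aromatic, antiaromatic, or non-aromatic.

Aromatic

The p orbitals form a continuous loop: every atom in a ring double bond is sp² and brings one electron to the p orbital; the doubly-bonded nitrogens are pyridine-type — their lone pairs lie in the ring plane, leaving one electron in the p orbital; the oxygen donates one lone pair from its p orbital. The ring is fully conjugated.
π-electron count: 2 × 2 = 4 from the double-bond units + 2 from the O atom = 6.
That gives a 4n+2 count (6, n = 1).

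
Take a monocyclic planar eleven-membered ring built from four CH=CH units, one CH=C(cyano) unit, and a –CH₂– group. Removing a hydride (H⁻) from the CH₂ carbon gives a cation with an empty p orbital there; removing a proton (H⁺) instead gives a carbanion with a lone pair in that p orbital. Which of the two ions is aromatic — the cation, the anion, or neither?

The cation

Both ions have a continuous loop of p orbitals — each ring atom is sp².
Cation: 5 × 2 + 0 = 10 π electrons → 4(2)+2, aromatic.
Anion: 5 × 2 + 2 = 12 π electrons → 4(3), antiaromatic.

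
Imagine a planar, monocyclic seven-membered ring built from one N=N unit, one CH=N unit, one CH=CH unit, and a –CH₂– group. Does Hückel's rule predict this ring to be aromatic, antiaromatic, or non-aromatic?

Non-aromatic

Because the tetrahedral CH₂ carbon is sp³ and has no p orbital in the ring π system at the CH2 position, the π system cannot extend all the way around the ring.
Hückel's rule only applies to fully conjugated rings, so this one is simply non-aromatic.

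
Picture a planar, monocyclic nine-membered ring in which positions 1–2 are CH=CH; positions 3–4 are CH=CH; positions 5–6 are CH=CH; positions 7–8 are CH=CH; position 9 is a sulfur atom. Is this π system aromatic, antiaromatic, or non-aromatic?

Aromatic

All ring atoms are sp² and supply a p orbital to the ring (each doubly-bonded ring atom is sp² with one p-orbital electron; the sulfur donates one lone pair from its p orbital); the conjugation is uninterrupted.
Counting π electrons: 4 × 2 = 8 from the double-bond units + 2 from the S atom = 10.
Since 10 = 4·2 + 2, the ring meets the 4n+2 criterion.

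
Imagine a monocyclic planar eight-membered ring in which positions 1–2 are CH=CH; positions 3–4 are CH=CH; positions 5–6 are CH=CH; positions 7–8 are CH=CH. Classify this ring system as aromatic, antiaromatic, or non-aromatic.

All ring atoms are sp² and supply a p orbital to the ring (every atom in a ring double bond is sp² and brings one electron to the p orbital); the conjugation is uninterrupted.
Tallying contributions gives 4 × 2 = 8 from the 4 double-bond units.
With 8 = 4·2 π electrons, Hückel's rule classifies the planar ring as antiaromatic.

Antiaromatic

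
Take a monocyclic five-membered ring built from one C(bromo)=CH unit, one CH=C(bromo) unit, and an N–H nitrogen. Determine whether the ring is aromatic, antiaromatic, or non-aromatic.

Aromatic

All ring atoms are sp² and supply a p orbital to the ring (the double-bond atoms are sp², each contributing one p electron; the pyrrole-type nitrogen donates its lone pair from the p orbital); the conjugation is uninterrupted.
π-electron count: 2 × 2 = 4 from the double-bond units + 2 from the NH atom = 6.
Since 6 = 4·1 + 2, the ring meets the 4n+2 criterion.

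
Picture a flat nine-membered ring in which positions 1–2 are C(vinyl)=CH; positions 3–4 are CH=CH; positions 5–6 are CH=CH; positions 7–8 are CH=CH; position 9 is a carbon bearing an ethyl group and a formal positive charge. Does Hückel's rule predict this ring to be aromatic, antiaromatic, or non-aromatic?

Antiaromatic

Every ring atom contributes a p orbital perpendicular to the ring (every atom in a ring double bond is sp² and brings one electron to the p orbital; the carbocation has an empty p orbital), so the π system is cyclic and fully conjugated.
Tallying contributions gives 4 × 2 = 8 from the double-bond units + 0 from the C(ethyl)(+) atom = 8.
8 = 4(2); a planar, fully conjugated 4n system is antiaromatic.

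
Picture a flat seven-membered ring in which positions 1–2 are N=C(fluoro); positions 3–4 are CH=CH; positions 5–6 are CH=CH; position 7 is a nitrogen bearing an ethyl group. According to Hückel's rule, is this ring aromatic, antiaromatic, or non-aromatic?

Antiaromatic

Every ring atom contributes a p orbital perpendicular to the ring (each doubly-bonded ring atom is sp² with one p-orbital electron; each sp² =N– keeps its lone pair in-plane and puts one electron into the π system; the pyrrole-type nitrogen donates its lone pair from the p orbital), so the π system is cyclic and fully conjugated.
Counting π electrons: 3 × 2 = 6 from the double-bond units + 2 from the N(ethyl) atom = 8.
With 8 = 4·2 π electrons, Hückel's rule classifies the planar ring as antiaromatic.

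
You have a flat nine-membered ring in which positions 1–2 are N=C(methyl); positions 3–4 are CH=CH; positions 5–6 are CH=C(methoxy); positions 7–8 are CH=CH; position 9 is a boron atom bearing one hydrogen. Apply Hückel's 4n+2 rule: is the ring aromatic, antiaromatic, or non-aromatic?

All ring atoms are sp² and supply a p orbital to the ring (each doubly-bonded ring atom is sp² with one p-orbital electron; the doubly-bonded nitrogens are pyridine-type — their lone pairs lie in the ring plane, leaving one electron in the p orbital; the boron has an empty p orbital); the conjugation is uninterrupted.
Tallying contributions gives 4 × 2 = 8 from the double-bond units + 0 from the BH atom = 8.
A 4n π count (8, n = 2) in a planar conjugated ring means antiaromatic.

Antiaromatic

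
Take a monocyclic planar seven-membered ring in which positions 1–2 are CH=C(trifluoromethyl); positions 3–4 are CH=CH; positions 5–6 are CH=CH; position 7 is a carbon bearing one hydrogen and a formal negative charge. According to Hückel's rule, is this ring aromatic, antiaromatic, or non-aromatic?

Antiaromatic

All ring atoms are sp² and supply a p orbital to the ring (each doubly-bonded ring atom is sp² with one p-orbital electron; the carbanion's lone pair occupies the p orbital); the conjugation is uninterrupted.
Counting π electrons: 3 × 2 = 6 from the double-bond units + 2 from the CH(-) atom = 8.
A 4n π count (8, n = 2) in a planar conjugated ring means antiaromatic.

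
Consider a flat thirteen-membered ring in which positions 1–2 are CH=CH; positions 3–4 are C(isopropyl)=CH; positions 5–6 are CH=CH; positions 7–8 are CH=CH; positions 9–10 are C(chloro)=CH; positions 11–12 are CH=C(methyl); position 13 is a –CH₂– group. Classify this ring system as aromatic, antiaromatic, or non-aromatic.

Non-aromatic

The CH2 carbon is saturated: the tetrahedral CH₂ carbon is sp³ and has no p orbital in the ring π system. Conjugation is not continuous around the ring.
A ring that is not fully conjugated cannot be aromatic or antiaromatic regardless of its π-electron count.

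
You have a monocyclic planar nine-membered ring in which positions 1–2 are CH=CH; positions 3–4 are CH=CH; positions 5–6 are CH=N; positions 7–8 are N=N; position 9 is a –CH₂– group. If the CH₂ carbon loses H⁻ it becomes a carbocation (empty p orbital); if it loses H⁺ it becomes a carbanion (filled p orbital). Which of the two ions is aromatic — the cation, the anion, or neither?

In both ions every ring atom is sp² and contributes a p orbital, so both rings are fully conjugated.
Cation: 4 × 2 + 0 = 8 π electrons → 4(2), antiaromatic.
Anion: 4 × 2 + 2 = 10 π electrons → 4(2)+2, aromatic.

The anion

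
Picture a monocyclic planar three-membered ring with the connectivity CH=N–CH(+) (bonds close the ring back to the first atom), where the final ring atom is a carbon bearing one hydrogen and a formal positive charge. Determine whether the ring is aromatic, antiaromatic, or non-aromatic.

Check conjugation: the double-bond atoms are sp², each contributing one p electron; each =N– nitrogen is pyridine-type (lone pair in the sp² plane, one electron in the p orbital); the carbocation has an empty p orbital — every position has a p orbital, so the cyclic π system is continuous.
π-electron count: 1 × 2 = 2 from the double-bond unit + 0 from the CH(+) atom = 2.
With 2 π electrons (n = 0), the Hückel 4n+2 condition holds.

Aromatic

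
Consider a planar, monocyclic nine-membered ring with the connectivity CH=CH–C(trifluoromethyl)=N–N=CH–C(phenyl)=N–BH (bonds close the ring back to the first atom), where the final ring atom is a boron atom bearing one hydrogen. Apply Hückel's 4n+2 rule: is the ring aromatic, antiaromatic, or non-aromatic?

Antiaromatic

All ring atoms are sp² and supply a p orbital to the ring (every atom in a ring double bond is sp² and brings one electron to the p orbital; each sp² =N– keeps its lone pair in-plane and puts one electron into the π system; the boron has an empty p orbital); the conjugation is uninterrupted.
Tallying contributions gives 4 × 2 = 8 from the double-bond units + 0 from the BH atom = 8.
With 8 = 4·2 π electrons, Hückel's rule classifies the planar ring as antiaromatic.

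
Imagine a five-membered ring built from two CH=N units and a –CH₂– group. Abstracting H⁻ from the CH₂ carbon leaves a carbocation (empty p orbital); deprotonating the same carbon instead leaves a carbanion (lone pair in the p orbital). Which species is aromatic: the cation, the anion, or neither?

The anion

Both ions have a continuous loop of p orbitals — each ring atom is sp².
Cation: 2 × 2 + 0 = 4 π electrons → 4(1), antiaromatic.
Anion: 2 × 2 + 2 = 6 π electrons → 4(1)+2, aromatic.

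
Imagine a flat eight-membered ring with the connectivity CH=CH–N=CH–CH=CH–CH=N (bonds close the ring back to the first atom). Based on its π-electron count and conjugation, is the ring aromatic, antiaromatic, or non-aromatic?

Antiaromatic

The p orbitals form a continuous loop: each doubly-bonded ring atom is sp² with one p-orbital electron; each =N– nitrogen is pyridine-type (lone pair in the sp² plane, one electron in the p orbital). The ring is fully conjugated.
π-electron count: 4 × 2 = 8 from the 4 double-bond units.
8 = 4(2); a planar, fully conjugated 4n system is antiaromatic.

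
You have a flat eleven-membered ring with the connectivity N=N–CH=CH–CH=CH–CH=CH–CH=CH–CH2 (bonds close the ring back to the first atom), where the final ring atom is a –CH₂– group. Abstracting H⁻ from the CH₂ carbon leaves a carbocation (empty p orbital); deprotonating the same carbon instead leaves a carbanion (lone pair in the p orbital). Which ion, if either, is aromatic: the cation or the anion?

The cation

Once that carbon is sp², every ring atom has a p orbital and both ions are fully conjugated.
Cation: 5 × 2 + 0 = 10 π electrons → 4(2)+2, aromatic.
Anion: 5 × 2 + 2 = 12 π electrons → 4(3), antiaromatic.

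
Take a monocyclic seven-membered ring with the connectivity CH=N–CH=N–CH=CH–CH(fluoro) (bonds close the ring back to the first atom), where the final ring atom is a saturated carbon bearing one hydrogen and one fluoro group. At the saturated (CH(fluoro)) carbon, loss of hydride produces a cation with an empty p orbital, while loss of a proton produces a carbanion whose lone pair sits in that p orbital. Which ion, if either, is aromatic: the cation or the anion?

Both ions have a continuous loop of p orbitals — each ring atom is sp².
Cation: 3 × 2 + 0 = 6 π electrons → 4(1)+2, aromatic.
Anion: 3 × 2 + 2 = 8 π electrons → 4(2), antiaromatic.

The cation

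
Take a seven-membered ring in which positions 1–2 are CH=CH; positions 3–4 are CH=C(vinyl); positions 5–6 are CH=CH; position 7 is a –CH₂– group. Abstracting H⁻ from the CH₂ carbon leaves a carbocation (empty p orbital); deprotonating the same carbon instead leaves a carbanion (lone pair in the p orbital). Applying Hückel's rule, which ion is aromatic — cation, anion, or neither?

Both ions have a continuous loop of p orbitals — each ring atom is sp².
Cation: 3 × 2 + 0 = 6 π electrons → 4(1)+2, aromatic.
Anion: 3 × 2 + 2 = 8 π electrons → 4(2), antiaromatic.

The cation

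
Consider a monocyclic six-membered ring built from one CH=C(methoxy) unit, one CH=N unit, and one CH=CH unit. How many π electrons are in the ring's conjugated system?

Check conjugation: the double-bond atoms are sp², each contributing one p electron; each =N– nitrogen is pyridine-type (lone pair in the sp² plane, one electron in the p orbital) — every position has a p orbital, so the cyclic π system is continuous.
π-electron count: 3 × 2 = 6 from the 3 double-bond units.

6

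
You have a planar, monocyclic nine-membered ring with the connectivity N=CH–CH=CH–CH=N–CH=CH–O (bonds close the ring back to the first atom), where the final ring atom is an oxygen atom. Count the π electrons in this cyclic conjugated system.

Check conjugation: each doubly-bonded ring atom is sp² with one p-orbital electron; the doubly-bonded nitrogens are pyridine-type — their lone pairs lie in the ring plane, leaving one electron in the p orbital; the oxygen donates one lone pair from its p orbital — every position has a p orbital, so the cyclic π system is continuous.
Counting π electrons: 4 × 2 = 8 from the double-bond units + 2 from the O atom = 10.

10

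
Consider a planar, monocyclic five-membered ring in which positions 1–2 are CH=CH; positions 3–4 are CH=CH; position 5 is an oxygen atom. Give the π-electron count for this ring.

All ring atoms are sp² and supply a p orbital to the ring (each doubly-bonded ring atom is sp² with one p-orbital electron; the oxygen donates one lone pair from its p orbital); the conjugation is uninterrupted.
Adding the contributions, 2 × 2 = 4 from the double-bond units + 2 from the O atom = 6.
(This ring is furan.)

6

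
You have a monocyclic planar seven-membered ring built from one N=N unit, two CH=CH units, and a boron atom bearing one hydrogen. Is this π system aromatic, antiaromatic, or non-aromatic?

Aromatic

Every ring atom contributes a p orbital perpendicular to the ring (every atom in a ring double bond is sp² and brings one electron to the p orbital; the doubly-bonded nitrogens are pyridine-type — their lone pairs lie in the ring plane, leaving one electron in the p orbital; the boron has an empty p orbital), so the π system is cyclic and fully conjugated.
Counting π electrons: 3 × 2 = 6 from the double-bond units + 0 from the BH atom = 6.
That gives a 4n+2 count (6, n = 1).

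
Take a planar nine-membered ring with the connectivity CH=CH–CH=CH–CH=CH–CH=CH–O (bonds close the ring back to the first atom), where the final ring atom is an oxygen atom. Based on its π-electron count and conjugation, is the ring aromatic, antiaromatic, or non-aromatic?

Every ring atom contributes a p orbital perpendicular to the ring (the double-bond atoms are sp², each contributing one p electron; the oxygen donates one lone pair from its p orbital), so the π system is cyclic and fully conjugated.
Adding the contributions, 4 × 2 = 8 from the double-bond units + 2 from the O atom = 10.
That gives a 4n+2 count (10, n = 2).

Aromatic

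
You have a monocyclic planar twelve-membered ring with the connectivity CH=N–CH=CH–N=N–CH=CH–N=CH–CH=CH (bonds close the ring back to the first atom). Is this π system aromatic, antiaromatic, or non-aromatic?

All ring atoms are sp² and supply a p orbital to the ring (every atom in a ring double bond is sp² and brings one electron to the p orbital; each =N– nitrogen is pyridine-type (lone pair in the sp² plane, one electron in the p orbital)); the conjugation is uninterrupted.
Tallying contributions gives 6 × 2 = 12 from the 6 double-bond units.
12 = 4(3); a planar, fully conjugated 4n system is antiaromatic.

Antiaromatic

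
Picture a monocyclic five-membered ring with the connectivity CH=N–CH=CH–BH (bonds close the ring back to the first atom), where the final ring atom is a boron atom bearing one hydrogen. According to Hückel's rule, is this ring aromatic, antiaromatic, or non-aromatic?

Every ring atom contributes a p orbital perpendicular to the ring (every atom in a ring double bond is sp² and brings one electron to the p orbital; the doubly-bonded nitrogens are pyridine-type — their lone pairs lie in the ring plane, leaving one electron in the p orbital; the boron has an empty p orbital), so the π system is cyclic and fully conjugated.
Adding the contributions, 2 × 2 = 4 from the double-bond units + 0 from the BH atom = 4.
With 4 = 4·1 π electrons, Hückel's rule classifies the planar ring as antiaromatic.

Antiaromatic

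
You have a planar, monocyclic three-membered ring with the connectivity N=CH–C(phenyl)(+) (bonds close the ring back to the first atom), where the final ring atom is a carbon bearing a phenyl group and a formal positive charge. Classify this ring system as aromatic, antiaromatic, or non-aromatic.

All ring atoms are sp² and supply a p orbital to the ring (each doubly-bonded ring atom is sp² with one p-orbital electron; the doubly-bonded nitrogens are pyridine-type — their lone pairs lie in the ring plane, leaving one electron in the p orbital; the carbocation has an empty p orbital); the conjugation is uninterrupted.
Adding the contributions, 1 × 2 = 2 from the double-bond unit + 0 from the C(phenyl)(+) atom = 2.
That gives a 4n+2 count (2, n = 0).

Aromatic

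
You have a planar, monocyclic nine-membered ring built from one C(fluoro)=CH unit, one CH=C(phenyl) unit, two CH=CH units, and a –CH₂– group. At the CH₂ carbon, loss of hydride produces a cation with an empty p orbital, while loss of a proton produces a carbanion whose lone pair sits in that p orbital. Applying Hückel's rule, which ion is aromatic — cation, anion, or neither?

Once that carbon is sp², every ring atom has a p orbital and both ions are fully conjugated.
Cation: 4 × 2 + 0 = 8 π electrons → 4(2), antiaromatic.
Anion: 4 × 2 + 2 = 10 π electrons → 4(2)+2, aromatic.

The anion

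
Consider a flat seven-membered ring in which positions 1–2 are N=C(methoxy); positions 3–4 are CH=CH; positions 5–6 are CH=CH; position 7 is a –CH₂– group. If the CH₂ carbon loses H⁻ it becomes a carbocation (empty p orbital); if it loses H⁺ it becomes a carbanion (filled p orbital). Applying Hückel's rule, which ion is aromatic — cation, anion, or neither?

In either ion the ring is fully conjugated: every atom, including the new sp² carbon, supplies a p orbital.
Cation: 3 × 2 + 0 = 6 π electrons → 4(1)+2, aromatic.
Anion: 3 × 2 + 2 = 8 π electrons → 4(2), antiaromatic.

The cation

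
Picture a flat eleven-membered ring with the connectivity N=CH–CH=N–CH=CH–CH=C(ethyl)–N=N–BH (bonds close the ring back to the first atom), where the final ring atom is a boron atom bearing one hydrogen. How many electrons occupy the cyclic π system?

All ring atoms are sp² and supply a p orbital to the ring (each doubly-bonded ring atom is sp² with one p-orbital electron; each sp² =N– keeps its lone pair in-plane and puts one electron into the π system; the boron has an empty p orbital); the conjugation is uninterrupted.
π-electron count: 5 × 2 = 10 from the double-bond units + 0 from the BH atom = 10.

10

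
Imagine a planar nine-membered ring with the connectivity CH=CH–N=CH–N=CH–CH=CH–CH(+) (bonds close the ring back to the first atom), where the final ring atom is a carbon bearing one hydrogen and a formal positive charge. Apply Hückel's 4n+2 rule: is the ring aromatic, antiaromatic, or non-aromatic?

Every ring atom contributes a p orbital perpendicular to the ring (every atom in a ring double bond is sp² and brings one electron to the p orbital; each =N– nitrogen is pyridine-type (lone pair in the sp² plane, one electron in the p orbital); the carbocation has an empty p orbital), so the π system is cyclic and fully conjugated.
Counting π electrons: 4 × 2 = 8 from the double-bond units + 0 from the CH(+) atom = 8.
A 4n π count (8, n = 2) in a planar conjugated ring means antiaromatic.

Antiaromatic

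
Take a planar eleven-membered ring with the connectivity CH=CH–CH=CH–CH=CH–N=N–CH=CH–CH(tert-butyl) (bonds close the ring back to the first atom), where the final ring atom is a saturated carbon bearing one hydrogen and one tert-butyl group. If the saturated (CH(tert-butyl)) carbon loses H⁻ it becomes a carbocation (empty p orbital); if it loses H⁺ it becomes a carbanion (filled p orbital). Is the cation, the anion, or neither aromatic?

The cation

In both ions every ring atom is sp² and contributes a p orbital, so both rings are fully conjugated.
Cation: 5 × 2 + 0 = 10 π electrons → 4(2)+2, aromatic.
Anion: 5 × 2 + 2 = 12 π electrons → 4(3), antiaromatic.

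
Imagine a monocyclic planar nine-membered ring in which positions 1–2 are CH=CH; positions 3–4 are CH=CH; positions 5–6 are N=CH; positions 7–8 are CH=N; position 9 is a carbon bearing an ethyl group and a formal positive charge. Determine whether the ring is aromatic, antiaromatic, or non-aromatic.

All ring atoms are sp² and supply a p orbital to the ring (the double-bond atoms are sp², each contributing one p electron; each =N– nitrogen is pyridine-type (lone pair in the sp² plane, one electron in the p orbital); the carbocation has an empty p orbital); the conjugation is uninterrupted.
Adding the contributions, 4 × 2 = 8 from the double-bond units + 0 from the C(ethyl)(+) atom = 8.
8 is a 4n count (n = 2), so the planar conjugated ring is antiaromatic.

Antiaromatic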